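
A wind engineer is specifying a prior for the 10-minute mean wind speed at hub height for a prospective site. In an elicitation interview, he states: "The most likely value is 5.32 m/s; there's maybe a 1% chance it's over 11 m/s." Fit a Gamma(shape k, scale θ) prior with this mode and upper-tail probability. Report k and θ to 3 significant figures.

Gamma(k,θ) with k>1 has mode (k−1)θ, so θ = 5.32/(k−1).
Need P(X < 11) = 0.99 with θ tied to k this way. Start at k = 2, θ = 5.32: P(X<11) ≈ 0.612.
Too low — raise k to concentrate. Iterating converges to k ≈ 10.2.
Then θ = 5.32/(10.2−1) ≈ 0.575.

k ≈ 10.2, θ ≈ 0.575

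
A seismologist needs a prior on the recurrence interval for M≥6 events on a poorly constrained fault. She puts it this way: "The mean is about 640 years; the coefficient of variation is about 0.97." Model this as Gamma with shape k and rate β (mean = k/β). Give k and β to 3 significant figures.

k ≈ 1.06, β ≈ 0.00166

For Gamma(k, rate β): mean = k/β, variance = k/β², so CV = 1/√k.
CV = 0.97, hence k = 1/CV² = 1.06.
Then β = k/mean = 1.06/640 = 0.00166.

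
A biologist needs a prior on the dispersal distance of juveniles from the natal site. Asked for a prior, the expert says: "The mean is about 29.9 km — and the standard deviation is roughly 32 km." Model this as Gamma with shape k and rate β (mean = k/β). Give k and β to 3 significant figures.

k ≈ 0.873, β ≈ 0.0292

For Gamma(k, rate β): mean = k/β, variance = k/β², so CV = 1/√k.
CV = SD/mean = 32/29.9 = 1.07, hence k = 1/CV² = 0.873.
Then β = k/mean = 0.873/29.9 = 0.0292.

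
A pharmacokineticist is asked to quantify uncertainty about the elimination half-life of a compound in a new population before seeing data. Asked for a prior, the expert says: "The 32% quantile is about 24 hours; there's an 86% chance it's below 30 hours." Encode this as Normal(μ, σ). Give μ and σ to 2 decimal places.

The p-quantile of Normal(μ,σ) is μ + z_p·σ, with z_{0.32} = -0.4677 and z_{0.86} = 1.08.
Eliminate σ: μ = (z₂·x₁ − z₁·x₂)/(z₂ − z₁) = (1.08·24 − (-0.4677)·30)/1.548 = 25.81.
Then σ = (x₂ − x₁)/(z₂ − z₁) = (30 − 24)/1.548 = 3.88.

μ = 25.81, σ = 3.88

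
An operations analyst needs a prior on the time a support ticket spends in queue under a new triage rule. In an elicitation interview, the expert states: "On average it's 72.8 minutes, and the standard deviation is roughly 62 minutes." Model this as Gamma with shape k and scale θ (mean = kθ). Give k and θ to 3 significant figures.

For Gamma(k, scale θ): mean = kθ, variance = kθ², so CV = 1/√k.
CV = SD/mean = 62/72.8 = 0.8516, hence k = 1/CV² = 1.38.
Then θ = mean/k = 72.8/1.38 = 52.8.

k ≈ 1.38, θ ≈ 52.8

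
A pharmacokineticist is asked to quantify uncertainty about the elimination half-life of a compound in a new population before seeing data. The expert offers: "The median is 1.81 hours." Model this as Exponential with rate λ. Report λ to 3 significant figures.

Exponential median = ln 2 / λ, so λ = ln 2 / 1.81 = 0.383.

λ ≈ 0.383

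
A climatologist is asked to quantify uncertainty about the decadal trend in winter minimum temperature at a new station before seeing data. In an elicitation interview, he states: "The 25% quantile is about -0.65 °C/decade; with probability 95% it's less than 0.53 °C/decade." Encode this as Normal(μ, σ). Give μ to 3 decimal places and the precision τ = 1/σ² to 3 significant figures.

μ = -0.307, τ = 3.86

The p-quantile of Normal(μ,σ) is μ + z_p·σ, with z_{0.25} = -0.6745 and z_{0.95} = 1.645.
Eliminate σ: μ = (z₂·x₁ − z₁·x₂)/(z₂ − z₁) = (1.645·-0.65 − (-0.6745)·0.53)/2.319 = -0.307.
Then σ = (x₂ − x₁)/(z₂ − z₁) = (0.53 − -0.65)/2.319 = 0.509.
Precision τ = 1/σ² = 1/0.5088² = 3.86.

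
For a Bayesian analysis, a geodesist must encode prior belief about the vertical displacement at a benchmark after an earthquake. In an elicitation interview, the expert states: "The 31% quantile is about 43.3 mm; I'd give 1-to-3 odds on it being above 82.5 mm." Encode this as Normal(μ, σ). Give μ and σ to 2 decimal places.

The p-quantile of Normal(μ,σ) is μ + z_p·σ, with z_{0.31} = -0.4959 and z_{0.75} = 0.6745.
Eliminate σ: μ = (z₂·x₁ − z₁·x₂)/(z₂ − z₁) = (0.6745·43.3 − (-0.4959)·82.5)/1.17 = 59.91.
Then σ = (x₂ − x₁)/(z₂ − z₁) = (82.5 − 43.3)/1.17 = 33.49.

μ = 59.91, σ = 33.49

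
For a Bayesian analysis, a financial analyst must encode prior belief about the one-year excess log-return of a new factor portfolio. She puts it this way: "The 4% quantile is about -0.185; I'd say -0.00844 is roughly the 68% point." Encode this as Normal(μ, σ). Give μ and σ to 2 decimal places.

μ = -0.05, σ = 0.08

For Normal(μ,σ), the p-quantile is μ + z_p·σ. Here z_{0.04} = -1.751, z_{0.68} = 0.4677.
So -0.185 = μ − 1.751σ and -0.00844 = μ + 0.4677σ.
Subtracting: σ = (-0.00844 − -0.185)/(0.4677 − (-1.751)) = 0.08.
Then μ = -0.185 − (-1.751)·0.08 = -0.05.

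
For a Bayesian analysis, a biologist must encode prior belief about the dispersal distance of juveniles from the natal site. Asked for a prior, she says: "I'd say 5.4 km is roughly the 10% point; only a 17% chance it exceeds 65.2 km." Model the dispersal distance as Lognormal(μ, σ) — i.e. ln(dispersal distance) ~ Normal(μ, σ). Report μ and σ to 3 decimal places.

μ ≈ 3.114, σ ≈ 1.114

If T ~ Lognormal(μ,σ) then ln T ~ Normal(μ,σ), so the p-quantile of ln T is μ + z_p·σ.
ln(5.4) = 1.686 and ln(65.2) = 4.177; z_{0.1} = -1.282, z_{0.83} = 0.9542.
σ = (4.177 − 1.686)/(0.9542 − (-1.282)) = 1.114.
μ = 1.686 − (-1.282)·1.114 = 3.114.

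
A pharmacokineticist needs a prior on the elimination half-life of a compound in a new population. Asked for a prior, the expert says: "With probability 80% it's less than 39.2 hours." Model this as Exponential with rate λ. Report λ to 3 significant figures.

λ ≈ 0.0411

P(T < 39.2) = 1 − e^(−λ·39.2) = 0.8, so λ = −ln(1−0.8)/39.2 = −ln(0.2)/39.2 = 0.0411.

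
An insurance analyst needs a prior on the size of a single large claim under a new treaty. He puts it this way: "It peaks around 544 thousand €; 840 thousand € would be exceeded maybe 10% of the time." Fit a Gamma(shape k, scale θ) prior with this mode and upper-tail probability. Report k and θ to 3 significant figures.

k ≈ 10.9, θ ≈ 54.9

Gamma(k,θ) with k>1 has mode (k−1)θ, so θ = 544/(k−1).
Need P(X < 840) = 0.9 with θ tied to k this way. Start at k = 2, θ = 544: P(X<840) ≈ 0.457.
Too low — raise k to concentrate. Iterating converges to k ≈ 10.9.
Then θ = 544/(10.9−1) ≈ 54.9.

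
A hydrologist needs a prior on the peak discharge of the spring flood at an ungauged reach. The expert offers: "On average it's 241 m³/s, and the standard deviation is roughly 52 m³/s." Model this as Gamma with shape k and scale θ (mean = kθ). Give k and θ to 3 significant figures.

For Gamma(k, scale θ): mean = kθ, variance = kθ², so CV = 1/√k.
CV = SD/mean = 52/241 = 0.2158, hence k = 1/CV² = 21.5.
Then θ = mean/k = 241/21.5 = 11.2.

k ≈ 21.5, θ ≈ 11.2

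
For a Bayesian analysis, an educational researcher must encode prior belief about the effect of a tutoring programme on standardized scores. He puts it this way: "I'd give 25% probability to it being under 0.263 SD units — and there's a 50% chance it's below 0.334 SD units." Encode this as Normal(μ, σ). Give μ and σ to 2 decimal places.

μ = 0.33, σ = 0.11

The p-quantile of Normal(μ,σ) is μ + z_p·σ, with z_{0.25} = -0.6745 and z_{0.5} = 0.
Eliminate σ: μ = (z₂·x₁ − z₁·x₂)/(z₂ − z₁) = (0·0.263 − (-0.6745)·0.334)/0.6745 = 0.33.
Then σ = (x₂ − x₁)/(z₂ − z₁) = (0.334 − 0.263)/0.6745 = 0.11.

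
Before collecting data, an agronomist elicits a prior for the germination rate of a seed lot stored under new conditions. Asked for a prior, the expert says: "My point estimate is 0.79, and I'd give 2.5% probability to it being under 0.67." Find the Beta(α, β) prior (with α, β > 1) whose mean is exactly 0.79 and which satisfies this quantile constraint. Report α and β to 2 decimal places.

With mean 0.79 fixed, write α = 0.79s, β = 0.21s where s = α+β.
Need P(θ < 0.67) = 0.025 under Beta(0.79s, 0.21s). Normal approximation: (q−m)/√(m(1−m)/s) ≈ z_{0.025} = -1.96, so s ≈ 0.79·0.21·(-1.96)²/(0.67−0.79)² = 44.3.
At s = 44.3: P(θ<0.67) ≈ 0.034. Adjusting to match 0.025 gives s ≈ 51.49.
So α = 0.79·51.49 ≈ 40.68, β = 0.21·51.49 ≈ 10.81.

α ≈ 40.68, β ≈ 10.81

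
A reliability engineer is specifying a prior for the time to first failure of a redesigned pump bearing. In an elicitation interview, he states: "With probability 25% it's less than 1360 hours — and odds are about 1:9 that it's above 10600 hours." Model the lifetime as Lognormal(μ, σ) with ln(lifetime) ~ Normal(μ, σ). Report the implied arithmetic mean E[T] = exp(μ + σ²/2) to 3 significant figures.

If T ~ Lognormal(μ,σ) then ln T ~ Normal(μ,σ), so the p-quantile of ln T is μ + z_p·σ.
ln(1360) = 7.215 and ln(10600) = 9.269; z_{0.25} = -0.6745, z_{0.9} = 1.282.
σ = (9.269 − 7.215)/(1.282 − (-0.6745)) = 1.050.
μ = 7.215 − (-0.6745)·1.050 = 7.923.
E[T] = exp(μ + σ²/2) = exp(7.923 + 0.5510) = 4790 hours.

E[T] ≈ 4790 hours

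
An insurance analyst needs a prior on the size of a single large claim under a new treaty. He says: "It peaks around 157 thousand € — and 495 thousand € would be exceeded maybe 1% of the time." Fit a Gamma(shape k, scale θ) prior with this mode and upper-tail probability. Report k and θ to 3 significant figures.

k ≈ 4.37, θ ≈ 46.5

Gamma(k,θ) with k>1 has mode (k−1)θ, so θ = 157/(k−1).
Need P(X < 495) = 0.99 with θ tied to k this way. Start at k = 2, θ = 157: P(X<495) ≈ 0.823.
Too low — raise k to concentrate. Iterating converges to k ≈ 4.37.
Then θ = 157/(4.37−1) ≈ 46.5.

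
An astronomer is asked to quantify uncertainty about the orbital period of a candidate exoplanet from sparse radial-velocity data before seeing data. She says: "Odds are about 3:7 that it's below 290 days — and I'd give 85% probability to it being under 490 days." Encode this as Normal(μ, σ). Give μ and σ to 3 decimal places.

μ = 357.195, σ = 128.137

For Normal(μ,σ), the p-quantile is μ + z_p·σ. Here z_{0.3} = -0.5244, z_{0.85} = 1.036.
So 290 = μ − 0.5244σ and 490 = μ + 1.036σ.
Subtracting: σ = (490 − 290)/(1.036 − (-0.5244)) = 128.137.
Then μ = 290 − (-0.5244)·128.137 = 357.195.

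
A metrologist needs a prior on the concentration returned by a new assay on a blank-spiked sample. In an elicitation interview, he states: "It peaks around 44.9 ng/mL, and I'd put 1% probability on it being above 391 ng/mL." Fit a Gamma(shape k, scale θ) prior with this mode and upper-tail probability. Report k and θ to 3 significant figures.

k ≈ 1.7, θ ≈ 64.5

Gamma(k,θ) with k>1 has mode (k−1)θ, so θ = 44.9/(k−1).
Need P(X < 391) = 0.99 with θ tied to k this way. Start at k = 2, θ = 44.9: P(X<391) ≈ 0.998.
Too high — lower k to spread out. Iterating converges to k ≈ 1.7.
Then θ = 44.9/(1.7−1) ≈ 64.5.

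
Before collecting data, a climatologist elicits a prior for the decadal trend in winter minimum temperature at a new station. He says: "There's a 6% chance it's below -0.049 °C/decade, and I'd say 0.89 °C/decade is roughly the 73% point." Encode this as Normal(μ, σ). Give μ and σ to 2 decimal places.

μ = 0.62, σ = 0.43

For Normal(μ,σ), the p-quantile is μ + z_p·σ. Here z_{0.06} = -1.555, z_{0.73} = 0.6128.
So -0.049 = μ − 1.555σ and 0.89 = μ + 0.6128σ.
Subtracting: σ = (0.89 − -0.049)/(0.6128 − (-1.555)) = 0.43.
Then μ = -0.049 − (-1.555)·0.43 = 0.62.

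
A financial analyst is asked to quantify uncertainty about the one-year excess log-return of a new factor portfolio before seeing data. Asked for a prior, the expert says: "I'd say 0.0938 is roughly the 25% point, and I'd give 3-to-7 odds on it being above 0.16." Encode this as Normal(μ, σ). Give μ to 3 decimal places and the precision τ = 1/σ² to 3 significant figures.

μ = 0.131, τ = 328

For Normal(μ,σ), the p-quantile is μ + z_p·σ. Here z_{0.25} = -0.6745, z_{0.7} = 0.5244.
So 0.0938 = μ − 0.6745σ and 0.16 = μ + 0.5244σ.
Subtracting: σ = (0.16 − 0.0938)/(0.5244 − (-0.6745)) = 0.055.
Then μ = 0.0938 − (-0.6745)·0.055 = 0.131.
Precision τ = 1/σ² = 1/0.05522² = 328.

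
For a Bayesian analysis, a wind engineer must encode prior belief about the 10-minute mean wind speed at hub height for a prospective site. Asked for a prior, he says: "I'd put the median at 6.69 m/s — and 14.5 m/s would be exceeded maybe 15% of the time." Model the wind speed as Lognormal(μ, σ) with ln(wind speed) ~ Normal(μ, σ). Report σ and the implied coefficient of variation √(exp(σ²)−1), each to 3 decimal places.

σ ≈ 0.746, CV ≈ 0.863

If T ~ Lognormal(μ,σ) then ln T ~ Normal(μ,σ), so the p-quantile of ln T is μ + z_p·σ.
ln(6.69) = 1.901 and ln(14.5) = 2.674; z_{0.5} = 0, z_{0.85} = 1.036.
σ = (2.674 − 1.901)/(1.036 − (0)) = 0.746.
μ = 1.901 − (0)·0.746 = 1.901.
CV = √(exp(σ²)−1) = √(exp(0.5570)−1) = 0.863.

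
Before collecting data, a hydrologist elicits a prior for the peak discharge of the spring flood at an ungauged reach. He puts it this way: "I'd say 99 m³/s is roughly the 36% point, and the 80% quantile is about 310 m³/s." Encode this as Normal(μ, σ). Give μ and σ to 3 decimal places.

For Normal(μ,σ), the p-quantile is μ + z_p·σ. Here z_{0.36} = -0.3585, z_{0.8} = 0.8416.
So 99 = μ − 0.3585σ and 310 = μ + 0.8416σ.
Subtracting: σ = (310 − 99)/(0.8416 − (-0.3585)) = 175.822.
Then μ = 99 − (-0.3585)·175.822 = 162.025.

μ = 162.025, σ = 175.822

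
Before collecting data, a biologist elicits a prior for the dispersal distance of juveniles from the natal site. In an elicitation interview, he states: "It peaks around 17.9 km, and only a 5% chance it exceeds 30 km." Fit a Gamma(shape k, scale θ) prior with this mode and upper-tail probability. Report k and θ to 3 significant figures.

k ≈ 11.5, θ ≈ 1.71

Gamma(k,θ) with k>1 has mode (k−1)θ, so θ = 17.9/(k−1).
Need P(X < 30) = 0.95 with θ tied to k this way. Start at k = 2, θ = 17.9: P(X<30) ≈ 0.499.
Too low — raise k to concentrate. Iterating converges to k ≈ 11.5.
Then θ = 17.9/(11.5−1) ≈ 1.71.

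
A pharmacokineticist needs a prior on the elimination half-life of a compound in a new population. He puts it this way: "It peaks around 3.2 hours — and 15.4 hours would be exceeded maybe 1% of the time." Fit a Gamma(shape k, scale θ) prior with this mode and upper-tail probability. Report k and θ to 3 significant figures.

k ≈ 2.61, θ ≈ 1.99

Gamma(k,θ) with k>1 has mode (k−1)θ, so θ = 3.2/(k−1).
Need P(X < 15.4) = 0.99 with θ tied to k this way. Start at k = 2, θ = 3.2: P(X<15.4) ≈ 0.953.
Too low — raise k to concentrate. Iterating converges to k ≈ 2.61.
Then θ = 3.2/(2.61−1) ≈ 1.99.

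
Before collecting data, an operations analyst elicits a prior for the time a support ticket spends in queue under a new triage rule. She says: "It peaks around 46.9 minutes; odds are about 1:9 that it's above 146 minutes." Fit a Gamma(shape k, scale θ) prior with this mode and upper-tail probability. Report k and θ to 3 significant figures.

k ≈ 2.47, θ ≈ 31.9

Gamma(k,θ) with k>1 has mode (k−1)θ, so θ = 46.9/(k−1).
Need P(X < 146) = 0.9 with θ tied to k this way. Start at k = 2, θ = 46.9: P(X<146) ≈ 0.817.
Too low — raise k to concentrate. Iterating converges to k ≈ 2.47.
Then θ = 46.9/(2.47−1) ≈ 31.9.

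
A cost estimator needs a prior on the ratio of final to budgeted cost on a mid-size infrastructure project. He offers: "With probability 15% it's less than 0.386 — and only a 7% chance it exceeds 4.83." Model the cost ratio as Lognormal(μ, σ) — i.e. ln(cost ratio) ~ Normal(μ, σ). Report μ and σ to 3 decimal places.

μ ≈ 0.091, σ ≈ 1.006

If T ~ Lognormal(μ,σ) then ln T ~ Normal(μ,σ), so the p-quantile of ln T is μ + z_p·σ.
ln(0.386) = -0.9519 and ln(4.83) = 1.575; z_{0.15} = -1.036, z_{0.93} = 1.476.
σ = (1.575 − -0.9519)/(1.476 − (-1.036)) = 1.006.
μ = -0.9519 − (-1.036)·1.006 = 0.091.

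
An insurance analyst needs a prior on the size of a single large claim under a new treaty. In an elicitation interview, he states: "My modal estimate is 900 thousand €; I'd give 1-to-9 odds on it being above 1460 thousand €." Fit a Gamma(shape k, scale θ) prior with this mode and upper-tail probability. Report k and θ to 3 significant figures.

k ≈ 9.04, θ ≈ 112

Gamma(k,θ) with k>1 has mode (k−1)θ, so θ = 900/(k−1).
Need P(X < 1460) = 0.9 with θ tied to k this way. Start at k = 2, θ = 900: P(X<1460) ≈ 0.482.
Too low — raise k to concentrate. Iterating converges to k ≈ 9.04.
Then θ = 900/(9.04−1) ≈ 112.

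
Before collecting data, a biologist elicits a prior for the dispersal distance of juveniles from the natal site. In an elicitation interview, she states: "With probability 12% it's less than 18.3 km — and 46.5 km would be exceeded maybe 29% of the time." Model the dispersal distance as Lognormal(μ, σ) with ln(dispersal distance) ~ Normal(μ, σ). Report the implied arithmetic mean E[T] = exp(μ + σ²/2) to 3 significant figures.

E[T] ≈ 39.9 km

If T ~ Lognormal(μ,σ) then ln T ~ Normal(μ,σ), so the p-quantile of ln T is μ + z_p·σ.
ln(18.3) = 2.907 and ln(46.5) = 3.839; z_{0.12} = -1.175, z_{0.71} = 0.5534.
σ = (3.839 − 2.907)/(0.5534 − (-1.175)) = 0.540.
μ = 2.907 − (-1.175)·0.540 = 3.541.
E[T] = exp(μ + σ²/2) = exp(3.541 + 0.1456) = 39.9 km.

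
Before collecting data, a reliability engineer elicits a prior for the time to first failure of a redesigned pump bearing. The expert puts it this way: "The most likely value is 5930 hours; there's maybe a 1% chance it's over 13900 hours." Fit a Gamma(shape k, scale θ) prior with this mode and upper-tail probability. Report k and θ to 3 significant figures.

Gamma(k,θ) with k>1 has mode (k−1)θ, so θ = 5930/(k−1).
Need P(X < 13900) = 0.99 with θ tied to k this way. Start at k = 2, θ = 5930: P(X<13900) ≈ 0.679.
Too low — raise k to concentrate. Iterating converges to k ≈ 7.56.
Then θ = 5930/(7.56−1) ≈ 904.

k ≈ 7.56, θ ≈ 904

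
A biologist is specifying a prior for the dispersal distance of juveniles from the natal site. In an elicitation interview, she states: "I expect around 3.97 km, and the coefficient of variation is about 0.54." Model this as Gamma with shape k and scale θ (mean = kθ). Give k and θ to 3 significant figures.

For Gamma(k, scale θ): mean = kθ, variance = kθ², so CV = 1/√k.
CV = 0.54, hence k = 1/CV² = 3.43.
Then θ = mean/k = 3.97/3.43 = 1.16.

k ≈ 3.43, θ ≈ 1.16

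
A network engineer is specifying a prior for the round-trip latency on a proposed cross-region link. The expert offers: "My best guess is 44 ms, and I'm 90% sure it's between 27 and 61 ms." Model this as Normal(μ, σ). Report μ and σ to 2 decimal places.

μ = 44.00, σ = 10.34

A symmetric 90% interval runs μ ± z·σ with z = 1.645.
Half-width = 17, so σ = 17/1.645 = 10.34.
μ is the stated best guess, 44.00.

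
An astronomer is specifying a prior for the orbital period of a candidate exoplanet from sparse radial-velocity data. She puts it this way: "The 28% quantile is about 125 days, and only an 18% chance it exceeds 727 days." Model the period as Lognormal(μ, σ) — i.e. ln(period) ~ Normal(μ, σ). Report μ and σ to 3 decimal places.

If T ~ Lognormal(μ,σ) then ln T ~ Normal(μ,σ), so the p-quantile of ln T is μ + z_p·σ.
ln(125) = 4.828 and ln(727) = 6.589; z_{0.28} = -0.5828, z_{0.82} = 0.9154.
σ = (6.589 − 4.828)/(0.9154 − (-0.5828)) = 1.175.
μ = 4.828 − (-0.5828)·1.175 = 5.513.

μ ≈ 5.513, σ ≈ 1.175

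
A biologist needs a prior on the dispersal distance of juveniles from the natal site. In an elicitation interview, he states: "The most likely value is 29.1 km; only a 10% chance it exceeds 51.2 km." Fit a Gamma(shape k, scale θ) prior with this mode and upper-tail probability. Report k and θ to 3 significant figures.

Gamma(k,θ) with k>1 has mode (k−1)θ, so θ = 29.1/(k−1).
Need P(X < 51.2) = 0.9 with θ tied to k this way. Start at k = 2, θ = 29.1: P(X<51.2) ≈ 0.525.
Too low — raise k to concentrate. Iterating converges to k ≈ 6.95.
Then θ = 29.1/(6.95−1) ≈ 4.89.

k ≈ 6.95, θ ≈ 4.89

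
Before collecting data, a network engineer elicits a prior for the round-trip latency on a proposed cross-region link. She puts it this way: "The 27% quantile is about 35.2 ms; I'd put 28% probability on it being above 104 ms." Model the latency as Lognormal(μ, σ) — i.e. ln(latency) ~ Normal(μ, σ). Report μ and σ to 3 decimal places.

μ ≈ 4.116, σ ≈ 0.906

If T ~ Lognormal(μ,σ) then ln T ~ Normal(μ,σ), so the p-quantile of ln T is μ + z_p·σ.
ln(35.2) = 3.561 and ln(104) = 4.644; z_{0.27} = -0.6128, z_{0.72} = 0.5828.
σ = (4.644 − 3.561)/(0.5828 − (-0.6128)) = 0.906.
μ = 3.561 − (-0.6128)·0.906 = 4.116.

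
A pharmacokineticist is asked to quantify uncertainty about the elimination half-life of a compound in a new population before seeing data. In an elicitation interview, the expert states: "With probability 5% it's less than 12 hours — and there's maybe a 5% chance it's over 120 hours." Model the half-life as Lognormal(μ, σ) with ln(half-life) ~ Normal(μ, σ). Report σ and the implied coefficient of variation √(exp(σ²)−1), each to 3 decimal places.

σ ≈ 0.700, CV ≈ 0.795

If T ~ Lognormal(μ,σ) then ln T ~ Normal(μ,σ), so the p-quantile of ln T is μ + z_p·σ.
ln(12) = 2.485 and ln(120) = 4.787; z_{0.05} = -1.645, z_{0.95} = 1.645.
σ = (4.787 − 2.485)/(1.645 − (-1.645)) = 0.700.
μ = 2.485 − (-1.645)·0.700 = 3.636.
CV = √(exp(σ²)−1) = √(exp(0.4899)−1) = 0.795.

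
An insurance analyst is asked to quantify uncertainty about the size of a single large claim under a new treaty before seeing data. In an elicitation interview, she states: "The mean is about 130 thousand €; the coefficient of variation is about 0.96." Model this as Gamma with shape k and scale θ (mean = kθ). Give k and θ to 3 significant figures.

k ≈ 1.09, θ ≈ 120

For Gamma(k, scale θ): mean = kθ, variance = kθ², so CV = 1/√k.
CV = 0.96, hence k = 1/CV² = 1.09.
Then θ = mean/k = 130/1.09 = 120.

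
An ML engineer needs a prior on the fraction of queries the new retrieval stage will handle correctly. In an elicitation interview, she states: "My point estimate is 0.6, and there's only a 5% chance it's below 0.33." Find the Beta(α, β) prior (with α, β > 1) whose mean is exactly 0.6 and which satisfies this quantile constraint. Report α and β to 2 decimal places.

α ≈ 5.32, β ≈ 3.55

With mean 0.6 fixed, write α = 0.6s, β = 0.4s where s = α+β.
Need P(θ < 0.33) = 0.05 under Beta(0.6s, 0.4s). Normal approximation: (q−m)/√(m(1−m)/s) ≈ z_{0.05} = -1.64, so s ≈ 0.6·0.4·(-1.64)²/(0.33−0.6)² = 8.9.
At s = 8.9: P(θ<0.33) ≈ 0.050. Adjusting to match 0.05 gives s ≈ 8.87.
So α = 0.6·8.87 ≈ 5.32, β = 0.4·8.87 ≈ 3.55.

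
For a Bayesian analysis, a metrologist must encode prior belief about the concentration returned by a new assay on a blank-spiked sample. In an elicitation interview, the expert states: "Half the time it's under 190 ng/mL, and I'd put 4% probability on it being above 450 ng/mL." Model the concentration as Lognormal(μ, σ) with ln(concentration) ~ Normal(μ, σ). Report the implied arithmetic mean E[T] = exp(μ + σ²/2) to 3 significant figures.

If T ~ Lognormal(μ,σ) then ln T ~ Normal(μ,σ), so the p-quantile of ln T is μ + z_p·σ.
ln(190) = 5.247 and ln(450) = 6.109; z_{0.5} = 0, z_{0.96} = 1.751.
σ = (6.109 − 5.247)/(1.751 − (0)) = 0.493.
μ = 5.247 − (0)·0.493 = 5.247.
E[T] = exp(μ + σ²/2) = exp(5.247 + 0.1213) = 214 ng/mL.

E[T] ≈ 214 ng/mL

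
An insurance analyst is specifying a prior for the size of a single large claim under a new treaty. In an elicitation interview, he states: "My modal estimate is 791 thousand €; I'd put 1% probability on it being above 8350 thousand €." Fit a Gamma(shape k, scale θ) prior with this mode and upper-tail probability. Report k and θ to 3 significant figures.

Gamma(k,θ) with k>1 has mode (k−1)θ, so θ = 791/(k−1).
Need P(X < 8350) = 0.99 with θ tied to k this way. Start at k = 2, θ = 791: P(X<8350) ≈ 1.000.
Too high — lower k to spread out. Iterating converges to k ≈ 1.55.
Then θ = 791/(1.55−1) ≈ 1450.

k ≈ 1.55, θ ≈ 1450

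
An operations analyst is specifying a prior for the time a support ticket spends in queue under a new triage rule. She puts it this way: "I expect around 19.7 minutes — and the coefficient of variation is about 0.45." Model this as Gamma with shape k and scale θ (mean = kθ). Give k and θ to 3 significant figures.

For Gamma(k, scale θ): mean = kθ, variance = kθ², so CV = 1/√k.
CV = 0.45, hence k = 1/CV² = 4.94.
Then θ = mean/k = 19.7/4.94 = 3.99.

k ≈ 4.94, θ ≈ 3.99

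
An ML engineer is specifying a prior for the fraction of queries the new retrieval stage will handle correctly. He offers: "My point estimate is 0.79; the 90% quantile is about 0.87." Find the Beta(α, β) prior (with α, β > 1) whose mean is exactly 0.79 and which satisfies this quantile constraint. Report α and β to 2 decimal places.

With mean 0.79 fixed, write α = 0.79s, β = 0.21s where s = α+β.
Need P(θ < 0.87) = 0.9 under Beta(0.79s, 0.21s). Normal approximation: (q−m)/√(m(1−m)/s) ≈ z_{0.9} = 1.28, so s ≈ 0.79·0.21·(1.28)²/(0.87−0.79)² = 42.6.
At s = 42.6: P(θ<0.87) ≈ 0.913. Adjusting to match 0.9 gives s ≈ 38.25.
So α = 0.79·38.25 ≈ 30.22, β = 0.21·38.25 ≈ 8.03.

α ≈ 30.22, β ≈ 8.03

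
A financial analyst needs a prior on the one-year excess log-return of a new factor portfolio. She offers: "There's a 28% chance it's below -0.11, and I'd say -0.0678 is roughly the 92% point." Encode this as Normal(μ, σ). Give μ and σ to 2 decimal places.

μ = -0.10, σ = 0.02

The p-quantile of Normal(μ,σ) is μ + z_p·σ, with z_{0.28} = -0.5828 and z_{0.92} = 1.405.
Eliminate σ: μ = (z₂·x₁ − z₁·x₂)/(z₂ − z₁) = (1.405·-0.11 − (-0.5828)·-0.0678)/1.988 = -0.10.
Then σ = (x₂ − x₁)/(z₂ − z₁) = (-0.0678 − -0.11)/1.988 = 0.02.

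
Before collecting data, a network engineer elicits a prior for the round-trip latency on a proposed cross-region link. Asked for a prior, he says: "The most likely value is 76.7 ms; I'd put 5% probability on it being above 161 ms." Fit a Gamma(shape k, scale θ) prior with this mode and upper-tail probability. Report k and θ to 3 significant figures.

Gamma(k,θ) with k>1 has mode (k−1)θ, so θ = 76.7/(k−1).
Need P(X < 161) = 0.95 with θ tied to k this way. Start at k = 2, θ = 76.7: P(X<161) ≈ 0.620.
Too low — raise k to concentrate. Iterating converges to k ≈ 6.02.
Then θ = 76.7/(6.02−1) ≈ 15.3.

k ≈ 6.02, θ ≈ 15.3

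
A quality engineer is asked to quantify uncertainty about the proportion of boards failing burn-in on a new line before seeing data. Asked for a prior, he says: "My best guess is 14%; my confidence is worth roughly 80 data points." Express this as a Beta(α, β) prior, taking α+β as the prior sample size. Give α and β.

Under the effective-sample-size interpretation, Beta(α, β) has prior mean α/(α+β) and prior sample size α+β.
So α+β = 80 and α/(α+β) = 0.14, giving α = 0.14·80 = 11.2 and β = 80 − 11.2 = 68.8.

α = 11.2, β = 68.8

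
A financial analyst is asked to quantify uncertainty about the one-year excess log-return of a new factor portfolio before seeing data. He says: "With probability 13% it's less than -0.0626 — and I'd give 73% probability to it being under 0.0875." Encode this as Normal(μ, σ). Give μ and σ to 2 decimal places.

The p-quantile of Normal(μ,σ) is μ + z_p·σ, with z_{0.13} = -1.126 and z_{0.73} = 0.6128.
Eliminate σ: μ = (z₂·x₁ − z₁·x₂)/(z₂ − z₁) = (0.6128·-0.0626 − (-1.126)·0.0875)/1.739 = 0.03.
Then σ = (x₂ − x₁)/(z₂ − z₁) = (0.0875 − -0.0626)/1.739 = 0.09.

μ = 0.03, σ = 0.09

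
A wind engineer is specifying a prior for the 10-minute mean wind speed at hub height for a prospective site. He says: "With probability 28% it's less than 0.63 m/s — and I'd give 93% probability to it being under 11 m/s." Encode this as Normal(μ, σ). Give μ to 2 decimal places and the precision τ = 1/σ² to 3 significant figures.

For Normal(μ,σ), the p-quantile is μ + z_p·σ. Here z_{0.28} = -0.5828, z_{0.93} = 1.476.
So 0.63 = μ − 0.5828σ and 11 = μ + 1.476σ.
Subtracting: σ = (11 − 0.63)/(1.476 − (-0.5828)) = 5.04.
Then μ = 0.63 − (-0.5828)·5.04 = 3.57.
Precision τ = 1/σ² = 1/5.037² = 0.0394.

μ = 3.57, τ = 0.0394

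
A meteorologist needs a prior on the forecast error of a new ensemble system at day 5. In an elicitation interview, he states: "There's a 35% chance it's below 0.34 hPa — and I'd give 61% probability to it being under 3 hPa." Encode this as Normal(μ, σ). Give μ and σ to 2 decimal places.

The p-quantile of Normal(μ,σ) is μ + z_p·σ, with z_{0.35} = -0.3853 and z_{0.61} = 0.2793.
Eliminate σ: μ = (z₂·x₁ − z₁·x₂)/(z₂ − z₁) = (0.2793·0.34 − (-0.3853)·3)/0.6646 = 1.88.
Then σ = (x₂ − x₁)/(z₂ − z₁) = (3 − 0.34)/0.6646 = 4.00.

μ = 1.88, σ = 4.00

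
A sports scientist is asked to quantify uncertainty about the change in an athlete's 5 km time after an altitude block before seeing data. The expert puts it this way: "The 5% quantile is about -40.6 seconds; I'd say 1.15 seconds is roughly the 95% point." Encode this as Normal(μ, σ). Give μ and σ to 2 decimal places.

μ = -19.72, σ = 12.69

For Normal(μ,σ), the p-quantile is μ + z_p·σ. Here z_{0.05} = -1.645, z_{0.95} = 1.645.
So -40.6 = μ − 1.645σ and 1.15 = μ + 1.645σ.
Subtracting: σ = (1.15 − -40.6)/(1.645 − (-1.645)) = 12.69.
Then μ = -40.6 − (-1.645)·12.69 = -19.72.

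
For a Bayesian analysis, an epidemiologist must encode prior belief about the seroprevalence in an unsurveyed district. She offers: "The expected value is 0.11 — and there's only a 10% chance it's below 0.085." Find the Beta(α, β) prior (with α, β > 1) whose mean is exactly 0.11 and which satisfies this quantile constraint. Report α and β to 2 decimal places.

α ≈ 26.55, β ≈ 214.78

With mean 0.11 fixed, write α = 0.11s, β = 0.89s where s = α+β.
Need P(θ < 0.085) = 0.1 under Beta(0.11s, 0.89s). Normal approximation: (q−m)/√(m(1−m)/s) ≈ z_{0.1} = -1.28, so s ≈ 0.11·0.89·(-1.28)²/(0.085−0.11)² = 257.3.
At s = 257.3: P(θ<0.085) ≈ 0.092. Adjusting to match 0.1 gives s ≈ 241.33.
So α = 0.11·241.33 ≈ 26.55, β = 0.89·241.33 ≈ 214.78.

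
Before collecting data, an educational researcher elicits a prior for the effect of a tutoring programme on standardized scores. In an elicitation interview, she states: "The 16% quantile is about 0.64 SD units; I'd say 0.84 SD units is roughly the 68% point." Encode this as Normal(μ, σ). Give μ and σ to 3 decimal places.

The p-quantile of Normal(μ,σ) is μ + z_p·σ, with z_{0.16} = -0.9945 and z_{0.68} = 0.4677.
Eliminate σ: μ = (z₂·x₁ − z₁·x₂)/(z₂ − z₁) = (0.4677·0.64 − (-0.9945)·0.84)/1.462 = 0.776.
Then σ = (x₂ − x₁)/(z₂ − z₁) = (0.84 − 0.64)/1.462 = 0.137.

μ = 0.776, σ = 0.137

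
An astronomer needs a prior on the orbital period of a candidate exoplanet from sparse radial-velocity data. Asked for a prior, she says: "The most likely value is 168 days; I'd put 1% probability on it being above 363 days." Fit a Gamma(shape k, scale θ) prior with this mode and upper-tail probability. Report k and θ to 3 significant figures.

Gamma(k,θ) with k>1 has mode (k−1)θ, so θ = 168/(k−1).
Need P(X < 363) = 0.99 with θ tied to k this way. Start at k = 2, θ = 168: P(X<363) ≈ 0.636.
Too low — raise k to concentrate. Iterating converges to k ≈ 9.15.
Then θ = 168/(9.15−1) ≈ 20.6.

k ≈ 9.15, θ ≈ 20.6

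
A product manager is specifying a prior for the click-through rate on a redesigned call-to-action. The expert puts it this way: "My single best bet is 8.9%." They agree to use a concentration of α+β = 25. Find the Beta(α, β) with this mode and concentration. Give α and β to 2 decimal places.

For α,β > 1 the Beta mode is (α−1)/(α+β−2). With α+β = 25, the mode is (α−1)/23.
Set (α−1)/23 = 0.089 → α = 1 + 0.089·23 = 3.05.
β = 25 − α = 21.95.

α = 3.05, β = 21.95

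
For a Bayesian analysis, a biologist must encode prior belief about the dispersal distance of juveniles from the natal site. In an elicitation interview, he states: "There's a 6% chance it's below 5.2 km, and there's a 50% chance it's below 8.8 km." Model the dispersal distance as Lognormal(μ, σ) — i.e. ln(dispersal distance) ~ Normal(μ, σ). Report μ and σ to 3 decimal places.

μ ≈ 2.175, σ ≈ 0.338

If T ~ Lognormal(μ,σ) then ln T ~ Normal(μ,σ), so the p-quantile of ln T is μ + z_p·σ.
ln(5.2) = 1.649 and ln(8.8) = 2.175; z_{0.06} = -1.555, z_{0.5} = 0.
σ = (2.175 − 1.649)/(0 − (-1.555)) = 0.338.
μ = 1.649 − (-1.555)·0.338 = 2.175.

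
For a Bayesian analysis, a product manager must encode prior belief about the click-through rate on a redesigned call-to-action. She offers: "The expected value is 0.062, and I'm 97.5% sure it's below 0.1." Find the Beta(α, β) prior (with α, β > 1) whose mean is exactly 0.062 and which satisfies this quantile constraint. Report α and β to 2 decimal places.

α ≈ 11.95, β ≈ 180.83

With mean 0.062 fixed, write α = 0.062s, β = 0.938s where s = α+β.
Need P(θ < 0.1) = 0.975 under Beta(0.062s, 0.938s). Normal approximation: (q−m)/√(m(1−m)/s) ≈ z_{0.975} = 1.96, so s ≈ 0.062·0.938·(1.96)²/(0.1−0.062)² = 154.7.
At s = 154.7: P(θ<0.1) ≈ 0.962. Adjusting to match 0.975 gives s ≈ 192.79.
So α = 0.062·192.79 ≈ 11.95, β = 0.938·192.79 ≈ 180.83.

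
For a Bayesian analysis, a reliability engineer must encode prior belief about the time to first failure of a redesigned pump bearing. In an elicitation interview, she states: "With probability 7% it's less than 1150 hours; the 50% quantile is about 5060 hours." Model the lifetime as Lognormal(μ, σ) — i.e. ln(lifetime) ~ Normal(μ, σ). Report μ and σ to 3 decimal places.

If T ~ Lognormal(μ,σ) then ln T ~ Normal(μ,σ), so the p-quantile of ln T is μ + z_p·σ.
ln(1150) = 7.048 and ln(5060) = 8.529; z_{0.07} = -1.476, z_{0.5} = 0.
σ = (8.529 − 7.048)/(0 − (-1.476)) = 1.004.
μ = 7.048 − (-1.476)·1.004 = 8.529.

μ ≈ 8.529, σ ≈ 1.004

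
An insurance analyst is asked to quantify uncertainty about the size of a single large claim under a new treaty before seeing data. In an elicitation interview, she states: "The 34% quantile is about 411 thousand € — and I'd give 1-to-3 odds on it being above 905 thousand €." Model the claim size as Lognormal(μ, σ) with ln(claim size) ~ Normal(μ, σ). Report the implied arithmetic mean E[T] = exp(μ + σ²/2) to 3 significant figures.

If T ~ Lognormal(μ,σ) then ln T ~ Normal(μ,σ), so the p-quantile of ln T is μ + z_p·σ.
ln(411) = 6.019 and ln(905) = 6.808; z_{0.34} = -0.4125, z_{0.75} = 0.6745.
σ = (6.808 − 6.019)/(0.6745 − (-0.4125)) = 0.726.
μ = 6.019 − (-0.4125)·0.726 = 6.318.
E[T] = exp(μ + σ²/2) = exp(6.318 + 0.2637) = 722 thousand €.

E[T] ≈ 722 thousand €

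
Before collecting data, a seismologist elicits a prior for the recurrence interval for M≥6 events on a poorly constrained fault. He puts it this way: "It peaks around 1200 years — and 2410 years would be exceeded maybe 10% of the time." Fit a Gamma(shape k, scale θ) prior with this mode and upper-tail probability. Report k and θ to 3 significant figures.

k ≈ 4.94, θ ≈ 304

Gamma(k,θ) with k>1 has mode (k−1)θ, so θ = 1200/(k−1).
Need P(X < 2410) = 0.9 with θ tied to k this way. Start at k = 2, θ = 1200: P(X<2410) ≈ 0.596.
Too low — raise k to concentrate. Iterating converges to k ≈ 4.94.
Then θ = 1200/(4.94−1) ≈ 304.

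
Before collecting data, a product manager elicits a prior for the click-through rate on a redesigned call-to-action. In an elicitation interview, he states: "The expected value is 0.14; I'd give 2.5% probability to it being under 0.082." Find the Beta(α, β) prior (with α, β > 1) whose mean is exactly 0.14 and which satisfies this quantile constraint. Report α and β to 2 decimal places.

α ≈ 15.41, β ≈ 94.69

With mean 0.14 fixed, write α = 0.14s, β = 0.86s where s = α+β.
Need P(θ < 0.082) = 0.025 under Beta(0.14s, 0.86s). Normal approximation: (q−m)/√(m(1−m)/s) ≈ z_{0.025} = -1.96, so s ≈ 0.14·0.86·(-1.96)²/(0.082−0.14)² = 137.5.
At s = 137.5: P(θ<0.082) ≈ 0.014. Adjusting to match 0.025 gives s ≈ 110.11.
So α = 0.14·110.11 ≈ 15.41, β = 0.86·110.11 ≈ 94.69.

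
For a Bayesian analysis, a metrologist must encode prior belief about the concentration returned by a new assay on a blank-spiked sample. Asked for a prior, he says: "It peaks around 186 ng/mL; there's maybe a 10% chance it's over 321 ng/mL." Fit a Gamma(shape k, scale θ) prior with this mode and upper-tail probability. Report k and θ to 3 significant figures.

Gamma(k,θ) with k>1 has mode (k−1)θ, so θ = 186/(k−1).
Need P(X < 321) = 0.9 with θ tied to k this way. Start at k = 2, θ = 186: P(X<321) ≈ 0.515.
Too low — raise k to concentrate. Iterating converges to k ≈ 7.37.
Then θ = 186/(7.37−1) ≈ 29.2.

k ≈ 7.37, θ ≈ 29.2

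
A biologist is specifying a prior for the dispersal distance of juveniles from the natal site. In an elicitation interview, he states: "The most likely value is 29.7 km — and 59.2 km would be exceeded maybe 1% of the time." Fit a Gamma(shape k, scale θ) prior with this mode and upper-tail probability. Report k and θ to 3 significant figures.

Gamma(k,θ) with k>1 has mode (k−1)θ, so θ = 29.7/(k−1).
Need P(X < 59.2) = 0.99 with θ tied to k this way. Start at k = 2, θ = 29.7: P(X<59.2) ≈ 0.592.
Too low — raise k to concentrate. Iterating converges to k ≈ 11.3.
Then θ = 29.7/(11.3−1) ≈ 2.88.

k ≈ 11.3, θ ≈ 2.88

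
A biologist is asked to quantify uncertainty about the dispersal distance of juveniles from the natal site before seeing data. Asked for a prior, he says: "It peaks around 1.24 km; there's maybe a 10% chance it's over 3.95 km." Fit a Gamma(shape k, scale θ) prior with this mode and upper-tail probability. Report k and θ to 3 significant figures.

Gamma(k,θ) with k>1 has mode (k−1)θ, so θ = 1.24/(k−1).
Need P(X < 3.95) = 0.9 with θ tied to k this way. Start at k = 2, θ = 1.24: P(X<3.95) ≈ 0.827.
Too low — raise k to concentrate. Iterating converges to k ≈ 2.41.
Then θ = 1.24/(2.41−1) ≈ 0.88.

k ≈ 2.41, θ ≈ 0.88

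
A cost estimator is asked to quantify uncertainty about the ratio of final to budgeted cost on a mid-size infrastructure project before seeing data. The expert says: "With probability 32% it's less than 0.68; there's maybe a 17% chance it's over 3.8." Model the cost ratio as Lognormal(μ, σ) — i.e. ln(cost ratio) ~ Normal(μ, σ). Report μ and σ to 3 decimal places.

μ ≈ 0.180, σ ≈ 1.210

If T ~ Lognormal(μ,σ) then ln T ~ Normal(μ,σ), so the p-quantile of ln T is μ + z_p·σ.
ln(0.68) = -0.3857 and ln(3.8) = 1.335; z_{0.32} = -0.4677, z_{0.83} = 0.9542.
σ = (1.335 − -0.3857)/(0.9542 − (-0.4677)) = 1.210.
μ = -0.3857 − (-0.4677)·1.210 = 0.180.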